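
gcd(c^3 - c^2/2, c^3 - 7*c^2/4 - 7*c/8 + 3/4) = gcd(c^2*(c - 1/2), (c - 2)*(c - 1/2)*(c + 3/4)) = c - 1/2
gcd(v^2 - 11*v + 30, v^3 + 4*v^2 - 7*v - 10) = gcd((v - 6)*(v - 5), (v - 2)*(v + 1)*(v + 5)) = 1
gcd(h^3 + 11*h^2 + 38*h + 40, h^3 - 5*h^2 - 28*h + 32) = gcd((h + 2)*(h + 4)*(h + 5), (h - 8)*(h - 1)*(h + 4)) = h + 4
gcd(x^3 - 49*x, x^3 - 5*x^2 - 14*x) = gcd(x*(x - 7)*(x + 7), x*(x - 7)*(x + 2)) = x^2 - 7*x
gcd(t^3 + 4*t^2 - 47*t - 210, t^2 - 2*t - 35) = t^2 - 2*t - 35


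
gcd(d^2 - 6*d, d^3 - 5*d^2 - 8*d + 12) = d - 6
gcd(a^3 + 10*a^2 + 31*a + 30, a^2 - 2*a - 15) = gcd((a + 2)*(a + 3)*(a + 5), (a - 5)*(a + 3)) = a + 3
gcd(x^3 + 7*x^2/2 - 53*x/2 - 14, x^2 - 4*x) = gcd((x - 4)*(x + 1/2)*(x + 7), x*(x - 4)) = x - 4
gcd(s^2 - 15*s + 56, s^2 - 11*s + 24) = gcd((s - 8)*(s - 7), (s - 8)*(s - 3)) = s - 8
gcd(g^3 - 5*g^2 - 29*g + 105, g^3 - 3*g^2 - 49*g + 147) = g^2 - 10*g + 21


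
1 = 1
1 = 1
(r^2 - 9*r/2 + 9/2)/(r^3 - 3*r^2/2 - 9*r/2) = (2*r - 3)/(r*(2*r + 3))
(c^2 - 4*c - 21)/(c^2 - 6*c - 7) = (c + 3)/(c + 1)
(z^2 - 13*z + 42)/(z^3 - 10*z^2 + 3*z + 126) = 1/(z + 3)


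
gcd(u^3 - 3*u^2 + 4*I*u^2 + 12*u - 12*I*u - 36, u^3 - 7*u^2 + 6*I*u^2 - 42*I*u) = u + 6*I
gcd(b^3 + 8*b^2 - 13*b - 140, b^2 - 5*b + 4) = b - 4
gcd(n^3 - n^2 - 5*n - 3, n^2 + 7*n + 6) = n + 1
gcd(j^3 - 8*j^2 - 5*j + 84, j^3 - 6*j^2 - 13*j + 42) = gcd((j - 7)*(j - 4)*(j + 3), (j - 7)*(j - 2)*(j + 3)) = j^2 - 4*j - 21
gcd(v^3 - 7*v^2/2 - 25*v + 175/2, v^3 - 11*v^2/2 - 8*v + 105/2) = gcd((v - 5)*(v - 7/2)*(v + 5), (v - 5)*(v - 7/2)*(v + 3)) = v^2 - 17*v/2 + 35/2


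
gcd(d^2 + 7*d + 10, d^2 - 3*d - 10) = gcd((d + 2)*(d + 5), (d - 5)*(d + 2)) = d + 2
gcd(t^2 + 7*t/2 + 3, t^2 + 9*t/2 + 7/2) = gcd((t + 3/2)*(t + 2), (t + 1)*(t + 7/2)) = 1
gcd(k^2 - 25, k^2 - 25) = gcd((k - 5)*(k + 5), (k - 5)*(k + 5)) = k^2 - 25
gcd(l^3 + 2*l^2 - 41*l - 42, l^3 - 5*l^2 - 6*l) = l^2 - 5*l - 6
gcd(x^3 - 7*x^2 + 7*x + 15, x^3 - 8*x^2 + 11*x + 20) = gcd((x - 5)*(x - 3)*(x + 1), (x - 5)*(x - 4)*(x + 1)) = x^2 - 4*x - 5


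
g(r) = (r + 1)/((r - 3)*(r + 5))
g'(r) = -(r + 1)/((r - 3)*(r + 5)^2) + 1/((r - 3)*(r + 5)) - (r + 1)/((r - 3)^2*(r + 5)) = (-r^2 - 2*r - 17)/(r^4 + 4*r^3 - 26*r^2 - 60*r + 225)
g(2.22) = -0.57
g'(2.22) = -0.83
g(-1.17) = 0.01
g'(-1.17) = -0.06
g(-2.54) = 0.11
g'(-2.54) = -0.10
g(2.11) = -0.49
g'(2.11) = -0.64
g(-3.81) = 0.35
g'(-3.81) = -0.36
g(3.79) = 0.69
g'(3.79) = -0.81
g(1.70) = -0.31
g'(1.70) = -0.31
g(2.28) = -0.63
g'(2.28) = -0.97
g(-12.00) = -0.10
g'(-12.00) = -0.01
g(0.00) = -0.07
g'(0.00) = -0.08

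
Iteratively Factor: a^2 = (a)*(a)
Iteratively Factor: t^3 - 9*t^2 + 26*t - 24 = (t - 2)*(t^2 - 7*t + 12) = (t - 4)*(t - 2)*(t - 3)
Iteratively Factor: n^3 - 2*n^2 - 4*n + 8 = (n - 2)*(n^2 - 4) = (n - 2)*(n + 2)*(n - 2)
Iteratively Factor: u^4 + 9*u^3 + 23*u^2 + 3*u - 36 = (u + 3)*(u^3 + 6*u^2 + 5*u - 12) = (u + 3)^2*(u^2 + 3*u - 4) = (u + 3)^2*(u + 4)*(u - 1)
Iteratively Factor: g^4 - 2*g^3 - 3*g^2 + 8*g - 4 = (g - 2)*(g^3 - 3*g + 2) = (g - 2)*(g - 1)*(g^2 + g - 2) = (g - 2)*(g - 1)*(g + 2)*(g - 1)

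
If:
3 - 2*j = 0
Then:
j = 3/2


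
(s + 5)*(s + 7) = s^2 + 12*s + 35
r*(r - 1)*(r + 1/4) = r^3 - 3*r^2/4 - r/4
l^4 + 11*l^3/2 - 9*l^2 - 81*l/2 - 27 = (l - 3)*(l + 1)*(l + 3/2)*(l + 6)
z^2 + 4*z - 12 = (z - 2)*(z + 6)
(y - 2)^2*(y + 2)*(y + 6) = y^4 + 4*y^3 - 16*y^2 - 16*y + 48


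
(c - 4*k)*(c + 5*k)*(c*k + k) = c^3*k + c^2*k^2 + c^2*k - 20*c*k^3 + c*k^2 - 20*k^3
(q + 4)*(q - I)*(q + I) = q^3 + 4*q^2 + q + 4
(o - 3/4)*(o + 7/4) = o^2 + o - 21/16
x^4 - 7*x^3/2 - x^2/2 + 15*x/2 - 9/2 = (x - 3)*(x - 1)^2*(x + 3/2)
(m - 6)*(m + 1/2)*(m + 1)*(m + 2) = m^4 - 5*m^3/2 - 35*m^2/2 - 20*m - 6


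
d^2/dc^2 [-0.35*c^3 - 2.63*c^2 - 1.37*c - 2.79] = -2.1*c - 5.26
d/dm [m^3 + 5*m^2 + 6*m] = 3*m^2 + 10*m + 6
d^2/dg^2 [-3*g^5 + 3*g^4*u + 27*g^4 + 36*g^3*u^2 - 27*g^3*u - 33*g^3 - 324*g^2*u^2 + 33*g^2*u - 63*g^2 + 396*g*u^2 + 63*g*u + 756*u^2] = -60*g^3 + 36*g^2*u + 324*g^2 + 216*g*u^2 - 162*g*u - 198*g - 648*u^2 + 66*u - 126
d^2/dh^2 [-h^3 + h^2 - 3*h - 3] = 2 - 6*h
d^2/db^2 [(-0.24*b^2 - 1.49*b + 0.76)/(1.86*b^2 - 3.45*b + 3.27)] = (8.88178419700125e-16*b^4 - 13.389768*b^3 + 24.534144*b^2 + 25.113348*b - 29.904606)/(6.434856*b^6 - 35.80686*b^5 + 100.354626*b^4 - 166.965165*b^3 + 176.429907*b^2 - 110.671515*b + 34.965783)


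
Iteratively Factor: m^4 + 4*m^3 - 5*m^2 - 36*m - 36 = (m + 2)*(m^3 + 2*m^2 - 9*m - 18) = (m - 3)*(m + 2)*(m^2 + 5*m + 6) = (m - 3)*(m + 2)*(m + 3)*(m + 2)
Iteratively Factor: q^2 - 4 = (q - 2)*(q + 2)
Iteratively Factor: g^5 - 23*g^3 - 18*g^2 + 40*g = (g - 1)*(g^4 + g^3 - 22*g^2 - 40*g) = (g - 5)*(g - 1)*(g^3 + 6*g^2 + 8*g) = (g - 5)*(g - 1)*(g + 4)*(g^2 + 2*g) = (g - 5)*(g - 1)*(g + 2)*(g + 4)*(g)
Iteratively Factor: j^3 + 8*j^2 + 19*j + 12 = (j + 3)*(j^2 + 5*j + 4) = (j + 1)*(j + 3)*(j + 4)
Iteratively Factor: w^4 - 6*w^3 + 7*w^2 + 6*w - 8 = (w - 2)*(w^3 - 4*w^2 - w + 4) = (w - 2)*(w - 1)*(w^2 - 3*w - 4) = (w - 4)*(w - 2)*(w - 1)*(w + 1)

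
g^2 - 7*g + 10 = (g - 5)*(g - 2)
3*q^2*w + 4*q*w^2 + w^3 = w*(q + w)*(3*q + w)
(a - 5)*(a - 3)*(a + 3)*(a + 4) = a^4 - a^3 - 29*a^2 + 9*a + 180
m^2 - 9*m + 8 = (m - 8)*(m - 1)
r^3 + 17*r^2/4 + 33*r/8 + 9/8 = (r + 1/2)*(r + 3/4)*(r + 3)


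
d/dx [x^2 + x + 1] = 2*x + 1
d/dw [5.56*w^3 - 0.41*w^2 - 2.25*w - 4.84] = 16.68*w^2 - 0.82*w - 2.25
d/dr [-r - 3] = -1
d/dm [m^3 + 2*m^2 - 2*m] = 3*m^2 + 4*m - 2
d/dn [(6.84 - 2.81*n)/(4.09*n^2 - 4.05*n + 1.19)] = (11.4929*n^2 - 55.9512*n + 24.3581)/(16.7281*n^4 - 33.129*n^3 + 26.1367*n^2 - 9.639*n + 1.4161)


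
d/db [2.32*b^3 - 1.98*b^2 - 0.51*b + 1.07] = 6.96*b^2 - 3.96*b - 0.51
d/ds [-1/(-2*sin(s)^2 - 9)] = -2*sin(2*s)/(cos(2*s) - 10)^2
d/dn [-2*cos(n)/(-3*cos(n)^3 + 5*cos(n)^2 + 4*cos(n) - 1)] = 32*(6*cos(n)^3 - 5*cos(n)^2 - 1)*sin(n)/(7*cos(n) + 10*cos(2*n) - 3*cos(3*n) + 6)^2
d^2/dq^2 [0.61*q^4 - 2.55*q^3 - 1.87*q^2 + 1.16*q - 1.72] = 7.32*q^2 - 15.3*q - 3.74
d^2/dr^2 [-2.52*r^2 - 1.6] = -5.04000000000000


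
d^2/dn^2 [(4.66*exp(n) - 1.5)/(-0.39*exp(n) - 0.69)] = (1.482156*exp(n) - 2.622276)*exp(n)/(0.059319*exp(3*n) + 0.314847*exp(2*n) + 0.557037*exp(n) + 0.328509)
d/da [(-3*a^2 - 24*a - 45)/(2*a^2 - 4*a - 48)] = 3*(5*a^2 + 39*a + 81)/(a^4 - 4*a^3 - 44*a^2 + 96*a + 576)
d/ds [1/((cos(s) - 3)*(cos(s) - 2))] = (2*cos(s) - 5)*sin(s)/((cos(s) - 3)^2*(cos(s) - 2)^2)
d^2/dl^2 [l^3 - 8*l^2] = 6*l - 16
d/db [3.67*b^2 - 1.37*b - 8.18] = 7.34*b - 1.37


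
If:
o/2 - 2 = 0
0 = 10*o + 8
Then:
No Solution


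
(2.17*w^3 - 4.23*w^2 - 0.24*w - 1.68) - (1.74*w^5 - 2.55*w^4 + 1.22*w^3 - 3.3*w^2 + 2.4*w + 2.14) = -1.74*w^5 + 2.55*w^4 + 0.95*w^3 - 0.930000000000001*w^2 - 2.64*w - 3.82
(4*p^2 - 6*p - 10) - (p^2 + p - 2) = 3*p^2 - 7*p - 8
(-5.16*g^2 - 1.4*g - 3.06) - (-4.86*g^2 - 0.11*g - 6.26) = -0.3*g^2 - 1.29*g + 3.2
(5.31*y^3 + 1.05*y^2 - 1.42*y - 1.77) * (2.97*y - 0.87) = 15.7707*y^4 - 1.5012*y^3 - 5.1309*y^2 - 4.0215*y + 1.5399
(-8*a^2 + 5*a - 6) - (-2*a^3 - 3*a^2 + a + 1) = 2*a^3 - 5*a^2 + 4*a - 7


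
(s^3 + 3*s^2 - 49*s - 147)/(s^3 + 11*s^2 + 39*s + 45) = (s^2 - 49)/(s^2 + 8*s + 15)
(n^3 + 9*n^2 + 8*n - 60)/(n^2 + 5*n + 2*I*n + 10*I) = (n^2 + 4*n - 12)/(n + 2*I)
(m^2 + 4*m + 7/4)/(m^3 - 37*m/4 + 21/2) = (2*m + 1)/(2*m^2 - 7*m + 6)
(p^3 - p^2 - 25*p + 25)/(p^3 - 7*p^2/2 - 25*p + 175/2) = 2*(p - 1)/(2*p - 7)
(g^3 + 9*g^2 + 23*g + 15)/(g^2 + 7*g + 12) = (g^2 + 6*g + 5)/(g + 4)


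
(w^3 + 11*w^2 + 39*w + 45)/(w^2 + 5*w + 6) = (w^2 + 8*w + 15)/(w + 2)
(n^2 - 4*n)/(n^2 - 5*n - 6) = n*(4 - n)/(-n^2 + 5*n + 6)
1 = 1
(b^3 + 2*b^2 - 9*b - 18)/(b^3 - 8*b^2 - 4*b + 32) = (b^2 - 9)/(b^2 - 10*b + 16)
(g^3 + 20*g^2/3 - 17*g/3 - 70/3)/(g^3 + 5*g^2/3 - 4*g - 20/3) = (g + 7)/(g + 2)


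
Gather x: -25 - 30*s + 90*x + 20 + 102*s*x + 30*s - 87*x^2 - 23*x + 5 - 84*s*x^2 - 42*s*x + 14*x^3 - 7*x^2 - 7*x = 14*x^3 + x^2*(-84*s - 94) + x*(60*s + 60)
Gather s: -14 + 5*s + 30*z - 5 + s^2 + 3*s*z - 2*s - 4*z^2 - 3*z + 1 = s^2 + s*(3*z + 3) - 4*z^2 + 27*z - 18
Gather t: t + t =2*t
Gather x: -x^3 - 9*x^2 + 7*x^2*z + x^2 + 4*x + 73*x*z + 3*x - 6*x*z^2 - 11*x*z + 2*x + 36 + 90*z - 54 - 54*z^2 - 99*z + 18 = -x^3 + x^2*(7*z - 8) + x*(-6*z^2 + 62*z + 9) - 54*z^2 - 9*z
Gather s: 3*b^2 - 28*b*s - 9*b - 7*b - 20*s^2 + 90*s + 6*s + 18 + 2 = 3*b^2 - 16*b - 20*s^2 + s*(96 - 28*b) + 20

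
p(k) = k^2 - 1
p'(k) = 2*k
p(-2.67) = 6.13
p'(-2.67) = -5.34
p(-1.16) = 0.35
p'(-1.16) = -2.32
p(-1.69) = 1.86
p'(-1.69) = -3.38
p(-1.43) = 1.04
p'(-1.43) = -2.86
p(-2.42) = 4.86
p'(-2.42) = -4.84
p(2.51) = 5.30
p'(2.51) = 5.02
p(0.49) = -0.76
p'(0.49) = 0.98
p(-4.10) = 15.81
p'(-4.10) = -8.20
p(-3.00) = 8.00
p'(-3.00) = -6.00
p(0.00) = -1.00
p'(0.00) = 0.00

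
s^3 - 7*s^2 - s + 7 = (s - 7)*(s - 1)*(s + 1)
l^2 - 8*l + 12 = (l - 6)*(l - 2)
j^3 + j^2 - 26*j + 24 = (j - 4)*(j - 1)*(j + 6)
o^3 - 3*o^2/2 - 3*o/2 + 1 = (o - 2)*(o - 1/2)*(o + 1)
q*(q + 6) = q^2 + 6*q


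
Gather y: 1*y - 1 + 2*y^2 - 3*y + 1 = 2*y^2 - 2*y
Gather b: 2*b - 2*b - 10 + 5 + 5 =0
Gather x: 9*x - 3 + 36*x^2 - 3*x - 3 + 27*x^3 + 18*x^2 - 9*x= 27*x^3 + 54*x^2 - 3*x - 6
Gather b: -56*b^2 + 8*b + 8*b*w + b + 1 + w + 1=-56*b^2 + b*(8*w + 9) + w + 2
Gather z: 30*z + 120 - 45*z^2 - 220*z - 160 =-45*z^2 - 190*z - 40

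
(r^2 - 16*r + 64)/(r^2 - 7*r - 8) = (r - 8)/(r + 1)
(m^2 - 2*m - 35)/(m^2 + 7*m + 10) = (m - 7)/(m + 2)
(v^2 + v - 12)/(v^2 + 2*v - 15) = (v + 4)/(v + 5)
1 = 1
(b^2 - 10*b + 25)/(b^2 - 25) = (b - 5)/(b + 5)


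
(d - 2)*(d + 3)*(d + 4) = d^3 + 5*d^2 - 2*d - 24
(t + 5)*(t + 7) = t^2 + 12*t + 35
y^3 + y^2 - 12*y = y*(y - 3)*(y + 4)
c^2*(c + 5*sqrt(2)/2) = c^3 + 5*sqrt(2)*c^2/2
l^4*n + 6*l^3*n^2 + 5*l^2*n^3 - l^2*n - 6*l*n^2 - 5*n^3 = (l - 1)*(l + n)*(l + 5*n)*(l*n + n)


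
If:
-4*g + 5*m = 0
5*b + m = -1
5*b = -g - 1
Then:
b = -1/5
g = 0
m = 0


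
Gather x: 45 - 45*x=45 - 45*x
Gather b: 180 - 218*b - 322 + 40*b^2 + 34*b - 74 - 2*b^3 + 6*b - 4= -2*b^3 + 40*b^2 - 178*b - 220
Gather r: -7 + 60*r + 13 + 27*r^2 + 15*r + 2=27*r^2 + 75*r + 8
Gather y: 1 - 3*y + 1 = 2 - 3*y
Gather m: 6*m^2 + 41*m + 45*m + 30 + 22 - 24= 6*m^2 + 86*m + 28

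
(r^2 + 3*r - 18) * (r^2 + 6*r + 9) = r^4 + 9*r^3 + 9*r^2 - 81*r - 162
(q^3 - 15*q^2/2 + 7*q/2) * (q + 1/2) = q^4 - 7*q^3 - q^2/4 + 7*q/4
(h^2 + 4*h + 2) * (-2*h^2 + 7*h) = -2*h^4 - h^3 + 24*h^2 + 14*h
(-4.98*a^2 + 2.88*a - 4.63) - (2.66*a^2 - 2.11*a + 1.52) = -7.64*a^2 + 4.99*a - 6.15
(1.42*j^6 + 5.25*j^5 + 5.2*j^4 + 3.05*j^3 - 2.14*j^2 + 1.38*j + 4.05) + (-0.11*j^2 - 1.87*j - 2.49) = 1.42*j^6 + 5.25*j^5 + 5.2*j^4 + 3.05*j^3 - 2.25*j^2 - 0.49*j + 1.56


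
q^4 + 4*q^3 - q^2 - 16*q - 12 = (q - 2)*(q + 1)*(q + 2)*(q + 3)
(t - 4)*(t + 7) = t^2 + 3*t - 28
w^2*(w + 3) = w^3 + 3*w^2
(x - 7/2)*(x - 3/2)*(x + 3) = x^3 - 2*x^2 - 39*x/4 + 63/4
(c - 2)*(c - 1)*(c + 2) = c^3 - c^2 - 4*c + 4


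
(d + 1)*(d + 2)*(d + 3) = d^3 + 6*d^2 + 11*d + 6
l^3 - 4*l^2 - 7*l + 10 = (l - 5)*(l - 1)*(l + 2)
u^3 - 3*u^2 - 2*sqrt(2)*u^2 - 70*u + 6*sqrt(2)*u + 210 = (u - 3)*(u - 7*sqrt(2))*(u + 5*sqrt(2))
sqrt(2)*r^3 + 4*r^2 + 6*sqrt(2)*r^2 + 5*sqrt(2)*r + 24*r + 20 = (r + 5)*(r + 2*sqrt(2))*(sqrt(2)*r + sqrt(2))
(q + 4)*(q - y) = q^2 - q*y + 4*q - 4*y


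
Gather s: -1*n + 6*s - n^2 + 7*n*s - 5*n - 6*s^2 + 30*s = -n^2 - 6*n - 6*s^2 + s*(7*n + 36)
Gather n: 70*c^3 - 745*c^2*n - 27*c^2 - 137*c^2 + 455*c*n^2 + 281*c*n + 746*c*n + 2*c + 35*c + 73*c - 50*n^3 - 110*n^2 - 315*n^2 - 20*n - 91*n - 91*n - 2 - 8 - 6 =70*c^3 - 164*c^2 + 110*c - 50*n^3 + n^2*(455*c - 425) + n*(-745*c^2 + 1027*c - 202) - 16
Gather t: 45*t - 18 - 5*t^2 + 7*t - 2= -5*t^2 + 52*t - 20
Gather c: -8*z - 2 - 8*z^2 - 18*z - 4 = -8*z^2 - 26*z - 6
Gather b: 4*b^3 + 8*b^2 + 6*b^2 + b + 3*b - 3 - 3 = 4*b^3 + 14*b^2 + 4*b - 6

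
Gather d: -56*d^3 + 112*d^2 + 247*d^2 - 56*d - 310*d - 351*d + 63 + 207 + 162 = -56*d^3 + 359*d^2 - 717*d + 432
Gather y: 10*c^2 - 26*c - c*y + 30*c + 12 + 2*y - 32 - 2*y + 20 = 10*c^2 - c*y + 4*c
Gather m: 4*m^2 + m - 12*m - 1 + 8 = 4*m^2 - 11*m + 7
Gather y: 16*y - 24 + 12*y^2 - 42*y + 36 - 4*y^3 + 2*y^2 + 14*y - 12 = -4*y^3 + 14*y^2 - 12*y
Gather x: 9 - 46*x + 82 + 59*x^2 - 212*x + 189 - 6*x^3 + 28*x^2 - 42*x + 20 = -6*x^3 + 87*x^2 - 300*x + 300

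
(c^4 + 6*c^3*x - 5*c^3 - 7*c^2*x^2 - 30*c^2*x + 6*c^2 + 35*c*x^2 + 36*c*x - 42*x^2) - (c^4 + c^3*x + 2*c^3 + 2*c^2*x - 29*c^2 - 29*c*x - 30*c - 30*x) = 5*c^3*x - 7*c^3 - 7*c^2*x^2 - 32*c^2*x + 35*c^2 + 35*c*x^2 + 65*c*x + 30*c - 42*x^2 + 30*x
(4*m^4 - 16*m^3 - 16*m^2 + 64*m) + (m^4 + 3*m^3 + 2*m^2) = 5*m^4 - 13*m^3 - 14*m^2 + 64*m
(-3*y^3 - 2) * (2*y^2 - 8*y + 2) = -6*y^5 + 24*y^4 - 6*y^3 - 4*y^2 + 16*y - 4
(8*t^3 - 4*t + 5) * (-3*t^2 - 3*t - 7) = -24*t^5 - 24*t^4 - 44*t^3 - 3*t^2 + 13*t - 35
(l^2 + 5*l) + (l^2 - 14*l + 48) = 2*l^2 - 9*l + 48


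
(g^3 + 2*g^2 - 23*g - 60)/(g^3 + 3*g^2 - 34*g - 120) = (g^2 - 2*g - 15)/(g^2 - g - 30)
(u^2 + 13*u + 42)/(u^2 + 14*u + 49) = (u + 6)/(u + 7)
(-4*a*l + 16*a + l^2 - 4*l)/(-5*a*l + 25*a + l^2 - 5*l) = (4*a*l - 16*a - l^2 + 4*l)/(5*a*l - 25*a - l^2 + 5*l)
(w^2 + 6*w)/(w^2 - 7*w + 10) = w*(w + 6)/(w^2 - 7*w + 10)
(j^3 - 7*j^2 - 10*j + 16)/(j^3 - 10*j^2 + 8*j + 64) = (j - 1)/(j - 4)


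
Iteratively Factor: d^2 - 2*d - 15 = (d + 3)*(d - 5)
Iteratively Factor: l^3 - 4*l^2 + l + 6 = (l + 1)*(l^2 - 5*l + 6) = (l - 2)*(l + 1)*(l - 3)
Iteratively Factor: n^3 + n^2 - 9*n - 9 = (n - 3)*(n^2 + 4*n + 3) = (n - 3)*(n + 1)*(n + 3)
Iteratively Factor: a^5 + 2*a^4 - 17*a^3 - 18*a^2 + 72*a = (a)*(a^4 + 2*a^3 - 17*a^2 - 18*a + 72) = a*(a + 3)*(a^3 - a^2 - 14*a + 24) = a*(a + 3)*(a + 4)*(a^2 - 5*a + 6) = a*(a - 2)*(a + 3)*(a + 4)*(a - 3)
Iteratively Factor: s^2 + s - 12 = (s - 3)*(s + 4)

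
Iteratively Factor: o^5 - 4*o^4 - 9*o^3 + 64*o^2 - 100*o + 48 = (o - 3)*(o^4 - o^3 - 12*o^2 + 28*o - 16) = (o - 3)*(o + 4)*(o^3 - 5*o^2 + 8*o - 4) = (o - 3)*(o - 2)*(o + 4)*(o^2 - 3*o + 2) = (o - 3)*(o - 2)*(o - 1)*(o + 4)*(o - 2)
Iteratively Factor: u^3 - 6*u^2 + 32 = (u - 4)*(u^2 - 2*u - 8) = (u - 4)^2*(u + 2)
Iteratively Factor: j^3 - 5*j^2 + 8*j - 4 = (j - 1)*(j^2 - 4*j + 4) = (j - 2)*(j - 1)*(j - 2)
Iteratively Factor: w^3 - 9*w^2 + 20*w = (w)*(w^2 - 9*w + 20) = w*(w - 4)*(w - 5)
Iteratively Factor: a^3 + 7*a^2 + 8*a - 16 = (a + 4)*(a^2 + 3*a - 4) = (a + 4)^2*(a - 1)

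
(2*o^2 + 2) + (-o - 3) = 2*o^2 - o - 1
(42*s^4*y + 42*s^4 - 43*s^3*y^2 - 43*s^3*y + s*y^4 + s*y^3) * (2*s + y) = 84*s^5*y + 84*s^5 - 44*s^4*y^2 - 44*s^4*y - 43*s^3*y^3 - 43*s^3*y^2 + 2*s^2*y^4 + 2*s^2*y^3 + s*y^5 + s*y^4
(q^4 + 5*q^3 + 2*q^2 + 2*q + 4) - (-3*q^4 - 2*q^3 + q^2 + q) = 4*q^4 + 7*q^3 + q^2 + q + 4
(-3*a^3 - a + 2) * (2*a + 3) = -6*a^4 - 9*a^3 - 2*a^2 + a + 6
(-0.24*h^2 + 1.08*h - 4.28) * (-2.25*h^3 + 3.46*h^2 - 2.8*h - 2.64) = 0.54*h^5 - 3.2604*h^4 + 14.0388*h^3 - 17.1992*h^2 + 9.1328*h + 11.2992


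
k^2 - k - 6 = (k - 3)*(k + 2)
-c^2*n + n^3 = n*(-c + n)*(c + n)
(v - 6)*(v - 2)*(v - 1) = v^3 - 9*v^2 + 20*v - 12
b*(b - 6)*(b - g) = b^3 - b^2*g - 6*b^2 + 6*b*g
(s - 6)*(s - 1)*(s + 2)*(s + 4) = s^4 - s^3 - 28*s^2 - 20*s + 48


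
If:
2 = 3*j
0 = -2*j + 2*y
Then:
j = 2/3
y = 2/3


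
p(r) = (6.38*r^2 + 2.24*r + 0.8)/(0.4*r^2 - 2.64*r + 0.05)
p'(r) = (2.64 - 0.8*r)*(6.38*r^2 + 2.24*r + 0.8)/(0.4*r^2 - 2.64*r + 0.05)^2 + (12.76*r + 2.24)/(0.4*r^2 - 2.64*r + 0.05)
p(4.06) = -28.24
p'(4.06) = -17.48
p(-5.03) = 6.44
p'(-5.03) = -0.81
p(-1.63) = 2.60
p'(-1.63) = -1.53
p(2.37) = -10.59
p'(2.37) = -6.21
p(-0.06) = 3.28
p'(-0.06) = 49.06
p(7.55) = 130.66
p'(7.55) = -118.42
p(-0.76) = 1.22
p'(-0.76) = -1.53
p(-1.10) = 1.76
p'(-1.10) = -1.63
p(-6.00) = 7.17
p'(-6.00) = -0.69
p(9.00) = 61.88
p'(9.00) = -19.00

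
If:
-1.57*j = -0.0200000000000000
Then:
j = 0.01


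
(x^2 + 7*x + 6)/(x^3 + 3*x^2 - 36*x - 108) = (x + 1)/(x^2 - 3*x - 18)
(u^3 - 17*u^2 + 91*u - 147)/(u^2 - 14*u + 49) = u - 3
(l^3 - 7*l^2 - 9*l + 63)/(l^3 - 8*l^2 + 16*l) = (l^3 - 7*l^2 - 9*l + 63)/(l*(l^2 - 8*l + 16))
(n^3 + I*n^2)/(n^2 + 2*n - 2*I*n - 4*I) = n^2*(n + I)/(n^2 + 2*n*(1 - I) - 4*I)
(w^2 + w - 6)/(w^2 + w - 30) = (w^2 + w - 6)/(w^2 + w - 30)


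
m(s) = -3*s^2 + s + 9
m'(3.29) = -18.74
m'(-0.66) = 4.96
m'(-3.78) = 23.68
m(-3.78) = -37.65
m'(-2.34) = 15.04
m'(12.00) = -71.00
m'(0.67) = -3.02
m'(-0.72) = 5.32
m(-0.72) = 6.72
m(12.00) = -411.00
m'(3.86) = -22.16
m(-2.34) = -9.77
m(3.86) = -31.84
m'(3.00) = -17.00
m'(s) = 1 - 6*s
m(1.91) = -0.03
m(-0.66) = 7.03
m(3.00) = -15.00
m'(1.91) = -10.46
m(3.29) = -20.18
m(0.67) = 8.32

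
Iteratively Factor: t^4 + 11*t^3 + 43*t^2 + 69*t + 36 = (t + 1)*(t^3 + 10*t^2 + 33*t + 36) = (t + 1)*(t + 3)*(t^2 + 7*t + 12) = (t + 1)*(t + 3)*(t + 4)*(t + 3)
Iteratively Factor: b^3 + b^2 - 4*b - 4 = (b + 2)*(b^2 - b - 2) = (b + 1)*(b + 2)*(b - 2)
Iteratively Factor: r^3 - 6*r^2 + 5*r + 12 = (r - 3)*(r^2 - 3*r - 4) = (r - 4)*(r - 3)*(r + 1)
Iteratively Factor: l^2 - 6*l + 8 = (l - 2)*(l - 4)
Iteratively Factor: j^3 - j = (j + 1)*(j^2 - j) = (j - 1)*(j + 1)*(j)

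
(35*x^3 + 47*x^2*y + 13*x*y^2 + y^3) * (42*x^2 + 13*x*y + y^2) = 1470*x^5 + 2429*x^4*y + 1192*x^3*y^2 + 258*x^2*y^3 + 26*x*y^4 + y^5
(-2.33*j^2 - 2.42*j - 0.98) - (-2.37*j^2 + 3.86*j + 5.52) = 0.04*j^2 - 6.28*j - 6.5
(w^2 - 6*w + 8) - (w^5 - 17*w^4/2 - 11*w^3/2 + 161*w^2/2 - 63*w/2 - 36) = -w^5 + 17*w^4/2 + 11*w^3/2 - 159*w^2/2 + 51*w/2 + 44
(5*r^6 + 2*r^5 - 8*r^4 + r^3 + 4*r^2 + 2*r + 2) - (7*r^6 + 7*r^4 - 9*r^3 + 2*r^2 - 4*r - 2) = -2*r^6 + 2*r^5 - 15*r^4 + 10*r^3 + 2*r^2 + 6*r + 4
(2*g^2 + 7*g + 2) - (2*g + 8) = 2*g^2 + 5*g - 6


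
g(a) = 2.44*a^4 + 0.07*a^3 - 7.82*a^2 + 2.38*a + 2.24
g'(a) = 9.76*a^3 + 0.21*a^2 - 15.64*a + 2.38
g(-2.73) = 71.57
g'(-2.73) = -151.94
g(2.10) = 20.85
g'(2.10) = 60.85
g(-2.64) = 58.69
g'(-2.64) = -134.45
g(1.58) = 1.96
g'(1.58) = 16.69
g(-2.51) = 42.74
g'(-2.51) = -111.38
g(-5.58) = 2098.83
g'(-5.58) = -1599.52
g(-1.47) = -6.99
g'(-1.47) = -5.18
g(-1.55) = -6.41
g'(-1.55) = -9.22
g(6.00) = 2912.36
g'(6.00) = 2024.26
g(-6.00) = 2853.56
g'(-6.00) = -2004.38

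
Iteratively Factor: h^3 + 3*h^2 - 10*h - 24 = (h + 4)*(h^2 - h - 6) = (h - 3)*(h + 4)*(h + 2)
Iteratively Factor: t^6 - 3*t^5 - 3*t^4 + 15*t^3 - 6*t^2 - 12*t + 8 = (t + 2)*(t^5 - 5*t^4 + 7*t^3 + t^2 - 8*t + 4) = (t - 1)*(t + 2)*(t^4 - 4*t^3 + 3*t^2 + 4*t - 4) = (t - 2)*(t - 1)*(t + 2)*(t^3 - 2*t^2 - t + 2) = (t - 2)^2*(t - 1)*(t + 2)*(t^2 - 1) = (t - 2)^2*(t - 1)^2*(t + 2)*(t + 1)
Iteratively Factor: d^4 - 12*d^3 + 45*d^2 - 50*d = (d - 5)*(d^3 - 7*d^2 + 10*d) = (d - 5)^2*(d^2 - 2*d) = (d - 5)^2*(d - 2)*(d)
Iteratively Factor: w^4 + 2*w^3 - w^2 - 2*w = (w)*(w^3 + 2*w^2 - w - 2) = w*(w + 2)*(w^2 - 1) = w*(w + 1)*(w + 2)*(w - 1)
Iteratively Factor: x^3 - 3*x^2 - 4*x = (x + 1)*(x^2 - 4*x) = x*(x + 1)*(x - 4)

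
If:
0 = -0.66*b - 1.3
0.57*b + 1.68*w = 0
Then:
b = -1.97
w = 0.67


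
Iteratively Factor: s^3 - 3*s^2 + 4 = (s + 1)*(s^2 - 4*s + 4) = (s - 2)*(s + 1)*(s - 2)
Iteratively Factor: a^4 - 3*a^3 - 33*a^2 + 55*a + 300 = (a - 5)*(a^3 + 2*a^2 - 23*a - 60) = (a - 5)^2*(a^2 + 7*a + 12) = (a - 5)^2*(a + 3)*(a + 4)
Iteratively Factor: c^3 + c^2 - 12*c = (c + 4)*(c^2 - 3*c) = (c - 3)*(c + 4)*(c)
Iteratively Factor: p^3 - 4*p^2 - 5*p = (p)*(p^2 - 4*p - 5) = p*(p - 5)*(p + 1)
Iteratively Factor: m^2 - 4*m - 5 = (m + 1)*(m - 5)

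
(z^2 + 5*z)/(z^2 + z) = (z + 5)/(z + 1)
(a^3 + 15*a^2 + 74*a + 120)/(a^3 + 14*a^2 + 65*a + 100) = (a + 6)/(a + 5)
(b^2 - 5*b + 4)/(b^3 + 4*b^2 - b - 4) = (b - 4)/(b^2 + 5*b + 4)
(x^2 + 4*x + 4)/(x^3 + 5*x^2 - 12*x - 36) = (x + 2)/(x^2 + 3*x - 18)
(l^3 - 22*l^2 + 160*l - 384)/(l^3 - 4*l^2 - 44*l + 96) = (l^2 - 14*l + 48)/(l^2 + 4*l - 12)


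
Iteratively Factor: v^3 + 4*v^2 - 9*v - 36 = (v + 4)*(v^2 - 9) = (v - 3)*(v + 4)*(v + 3)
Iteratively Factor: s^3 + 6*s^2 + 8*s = (s)*(s^2 + 6*s + 8) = s*(s + 4)*(s + 2)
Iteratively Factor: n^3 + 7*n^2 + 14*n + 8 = (n + 4)*(n^2 + 3*n + 2) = (n + 1)*(n + 4)*(n + 2)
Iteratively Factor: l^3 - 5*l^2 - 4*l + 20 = (l - 5)*(l^2 - 4) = (l - 5)*(l - 2)*(l + 2)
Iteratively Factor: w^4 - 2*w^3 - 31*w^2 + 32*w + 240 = (w - 4)*(w^3 + 2*w^2 - 23*w - 60) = (w - 5)*(w - 4)*(w^2 + 7*w + 12) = (w - 5)*(w - 4)*(w + 3)*(w + 4)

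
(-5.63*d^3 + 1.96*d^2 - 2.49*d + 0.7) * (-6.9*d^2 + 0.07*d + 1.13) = 38.847*d^5 - 13.9181*d^4 + 10.9563*d^3 - 2.7895*d^2 - 2.7647*d + 0.791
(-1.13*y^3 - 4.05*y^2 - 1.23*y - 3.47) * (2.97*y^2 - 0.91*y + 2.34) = -3.3561*y^5 - 11.0002*y^4 - 2.6118*y^3 - 18.6636*y^2 + 0.279500000000001*y - 8.1198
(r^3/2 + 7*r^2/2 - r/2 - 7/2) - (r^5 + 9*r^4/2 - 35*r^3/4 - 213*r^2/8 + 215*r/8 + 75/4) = -r^5 - 9*r^4/2 + 37*r^3/4 + 241*r^2/8 - 219*r/8 - 89/4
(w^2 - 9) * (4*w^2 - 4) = 4*w^4 - 40*w^2 + 36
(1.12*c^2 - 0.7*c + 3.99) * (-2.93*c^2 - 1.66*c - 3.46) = -3.2816*c^4 + 0.1918*c^3 - 14.4039*c^2 - 4.2014*c - 13.8054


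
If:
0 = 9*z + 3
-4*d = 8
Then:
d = -2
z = -1/3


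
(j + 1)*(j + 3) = j^2 + 4*j + 3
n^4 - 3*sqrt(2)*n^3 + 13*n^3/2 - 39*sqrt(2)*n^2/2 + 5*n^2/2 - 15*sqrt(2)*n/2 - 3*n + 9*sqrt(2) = (n - 1/2)*(n + 1)*(n + 6)*(n - 3*sqrt(2))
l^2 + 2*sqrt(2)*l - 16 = (l - 2*sqrt(2))*(l + 4*sqrt(2))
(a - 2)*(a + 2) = a^2 - 4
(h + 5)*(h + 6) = h^2 + 11*h + 30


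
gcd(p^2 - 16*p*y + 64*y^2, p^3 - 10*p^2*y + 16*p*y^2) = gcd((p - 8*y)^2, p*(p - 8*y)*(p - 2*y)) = -p + 8*y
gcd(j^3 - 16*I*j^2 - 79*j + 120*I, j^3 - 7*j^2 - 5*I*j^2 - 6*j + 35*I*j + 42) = j - 3*I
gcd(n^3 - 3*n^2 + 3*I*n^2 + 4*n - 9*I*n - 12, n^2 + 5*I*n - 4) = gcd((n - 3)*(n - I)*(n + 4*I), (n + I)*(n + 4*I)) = n + 4*I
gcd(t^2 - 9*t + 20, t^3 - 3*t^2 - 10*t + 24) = t - 4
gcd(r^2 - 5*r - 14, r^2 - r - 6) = r + 2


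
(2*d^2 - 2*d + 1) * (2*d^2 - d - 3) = 4*d^4 - 6*d^3 - 2*d^2 + 5*d - 3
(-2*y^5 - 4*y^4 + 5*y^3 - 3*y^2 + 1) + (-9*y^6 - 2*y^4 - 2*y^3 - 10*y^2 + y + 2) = -9*y^6 - 2*y^5 - 6*y^4 + 3*y^3 - 13*y^2 + y + 3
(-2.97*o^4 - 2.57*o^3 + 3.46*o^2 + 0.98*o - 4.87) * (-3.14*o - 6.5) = 9.3258*o^5 + 27.3748*o^4 + 5.8406*o^3 - 25.5672*o^2 + 8.9218*o + 31.655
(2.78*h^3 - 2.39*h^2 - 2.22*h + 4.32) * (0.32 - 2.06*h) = -5.7268*h^4 + 5.813*h^3 + 3.8084*h^2 - 9.6096*h + 1.3824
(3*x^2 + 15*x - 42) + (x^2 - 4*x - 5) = 4*x^2 + 11*x - 47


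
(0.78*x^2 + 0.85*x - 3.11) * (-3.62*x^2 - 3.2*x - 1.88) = -2.8236*x^4 - 5.573*x^3 + 7.0718*x^2 + 8.354*x + 5.8468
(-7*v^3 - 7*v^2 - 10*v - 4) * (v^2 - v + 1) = -7*v^5 - 10*v^3 - v^2 - 6*v - 4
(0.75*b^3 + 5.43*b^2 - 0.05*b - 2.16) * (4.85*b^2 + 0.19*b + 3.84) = 3.6375*b^5 + 26.478*b^4 + 3.6692*b^3 + 10.3657*b^2 - 0.6024*b - 8.2944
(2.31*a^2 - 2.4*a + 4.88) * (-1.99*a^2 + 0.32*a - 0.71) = -4.5969*a^4 + 5.5152*a^3 - 12.1193*a^2 + 3.2656*a - 3.4648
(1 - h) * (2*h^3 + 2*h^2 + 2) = -2*h^4 + 2*h^2 - 2*h + 2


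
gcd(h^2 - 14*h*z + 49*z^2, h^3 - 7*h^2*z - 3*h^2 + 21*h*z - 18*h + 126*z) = -h + 7*z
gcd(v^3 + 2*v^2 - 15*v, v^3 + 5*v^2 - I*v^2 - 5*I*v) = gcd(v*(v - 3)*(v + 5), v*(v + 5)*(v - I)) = v^2 + 5*v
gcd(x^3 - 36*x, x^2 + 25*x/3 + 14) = x + 6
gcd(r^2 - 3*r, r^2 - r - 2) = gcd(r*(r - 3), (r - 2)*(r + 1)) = 1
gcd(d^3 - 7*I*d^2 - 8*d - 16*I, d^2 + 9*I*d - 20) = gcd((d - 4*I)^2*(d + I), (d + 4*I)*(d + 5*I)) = 1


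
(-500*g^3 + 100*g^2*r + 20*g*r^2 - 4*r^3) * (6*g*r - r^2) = -3000*g^4*r + 1100*g^3*r^2 + 20*g^2*r^3 - 44*g*r^4 + 4*r^5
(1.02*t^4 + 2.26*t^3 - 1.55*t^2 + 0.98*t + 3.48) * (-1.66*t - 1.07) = -1.6932*t^5 - 4.843*t^4 + 0.1548*t^3 + 0.0317000000000003*t^2 - 6.8254*t - 3.7236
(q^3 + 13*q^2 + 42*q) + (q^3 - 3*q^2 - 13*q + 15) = 2*q^3 + 10*q^2 + 29*q + 15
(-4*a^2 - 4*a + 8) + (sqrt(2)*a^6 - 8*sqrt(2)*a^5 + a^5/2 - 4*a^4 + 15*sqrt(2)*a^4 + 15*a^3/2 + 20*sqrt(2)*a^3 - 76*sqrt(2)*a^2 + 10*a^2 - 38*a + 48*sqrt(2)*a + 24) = sqrt(2)*a^6 - 8*sqrt(2)*a^5 + a^5/2 - 4*a^4 + 15*sqrt(2)*a^4 + 15*a^3/2 + 20*sqrt(2)*a^3 - 76*sqrt(2)*a^2 + 6*a^2 - 42*a + 48*sqrt(2)*a + 32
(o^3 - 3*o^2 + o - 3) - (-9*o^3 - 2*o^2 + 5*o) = 10*o^3 - o^2 - 4*o - 3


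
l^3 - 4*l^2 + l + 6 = (l - 3)*(l - 2)*(l + 1)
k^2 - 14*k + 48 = (k - 8)*(k - 6)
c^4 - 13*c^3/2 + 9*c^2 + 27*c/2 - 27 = (c - 3)^2*(c - 2)*(c + 3/2)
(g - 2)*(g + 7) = g^2 + 5*g - 14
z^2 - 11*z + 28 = (z - 7)*(z - 4)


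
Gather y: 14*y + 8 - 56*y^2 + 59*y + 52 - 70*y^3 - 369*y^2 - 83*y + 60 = -70*y^3 - 425*y^2 - 10*y + 120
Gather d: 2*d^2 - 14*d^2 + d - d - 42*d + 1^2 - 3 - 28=-12*d^2 - 42*d - 30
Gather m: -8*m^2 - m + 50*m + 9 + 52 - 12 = -8*m^2 + 49*m + 49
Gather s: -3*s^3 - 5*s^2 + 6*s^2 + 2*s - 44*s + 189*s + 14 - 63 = -3*s^3 + s^2 + 147*s - 49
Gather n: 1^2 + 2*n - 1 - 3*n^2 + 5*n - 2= -3*n^2 + 7*n - 2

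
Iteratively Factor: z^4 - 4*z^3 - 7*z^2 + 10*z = (z - 1)*(z^3 - 3*z^2 - 10*z) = z*(z - 1)*(z^2 - 3*z - 10) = z*(z - 1)*(z + 2)*(z - 5)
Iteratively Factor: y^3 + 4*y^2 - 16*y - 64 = (y + 4)*(y^2 - 16) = (y + 4)^2*(y - 4)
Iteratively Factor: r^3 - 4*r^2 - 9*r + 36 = (r - 3)*(r^2 - r - 12) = (r - 4)*(r - 3)*(r + 3)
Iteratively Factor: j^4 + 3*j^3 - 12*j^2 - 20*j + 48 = (j + 3)*(j^3 - 12*j + 16) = (j - 2)*(j + 3)*(j^2 + 2*j - 8) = (j - 2)*(j + 3)*(j + 4)*(j - 2)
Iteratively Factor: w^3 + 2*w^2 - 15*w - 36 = (w + 3)*(w^2 - w - 12) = (w + 3)^2*(w - 4)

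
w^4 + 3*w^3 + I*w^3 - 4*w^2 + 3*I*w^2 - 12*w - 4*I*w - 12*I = (w - 2)*(w + 2)*(w + 3)*(w + I)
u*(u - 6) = u^2 - 6*u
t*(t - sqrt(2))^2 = t^3 - 2*sqrt(2)*t^2 + 2*t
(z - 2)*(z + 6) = z^2 + 4*z - 12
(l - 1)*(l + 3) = l^2 + 2*l - 3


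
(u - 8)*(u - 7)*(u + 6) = u^3 - 9*u^2 - 34*u + 336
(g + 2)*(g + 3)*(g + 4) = g^3 + 9*g^2 + 26*g + 24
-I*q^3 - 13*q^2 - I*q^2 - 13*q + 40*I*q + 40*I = (q - 8*I)*(q - 5*I)*(-I*q - I)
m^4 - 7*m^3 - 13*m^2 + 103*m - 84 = (m - 7)*(m - 3)*(m - 1)*(m + 4)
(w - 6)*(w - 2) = w^2 - 8*w + 12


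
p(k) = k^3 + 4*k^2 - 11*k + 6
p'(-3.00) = -8.00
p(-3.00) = 48.00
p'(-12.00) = 325.00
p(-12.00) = -1014.00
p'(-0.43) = -13.89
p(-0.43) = 11.39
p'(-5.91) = 46.50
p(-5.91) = 4.30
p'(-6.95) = 78.31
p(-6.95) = -60.04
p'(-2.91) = -8.88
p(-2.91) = 47.24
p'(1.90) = 15.03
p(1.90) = 6.40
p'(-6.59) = 66.56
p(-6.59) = -33.99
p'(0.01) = -10.92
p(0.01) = 5.89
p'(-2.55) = -11.89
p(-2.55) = 43.48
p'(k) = 3*k^2 + 8*k - 11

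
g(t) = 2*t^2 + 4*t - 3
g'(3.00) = 16.00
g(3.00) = 27.00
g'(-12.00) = -44.00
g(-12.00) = 237.00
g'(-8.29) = -29.16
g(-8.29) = 101.29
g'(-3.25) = -9.00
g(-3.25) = 5.12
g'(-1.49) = -1.96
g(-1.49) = -4.52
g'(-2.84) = -7.36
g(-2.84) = 1.77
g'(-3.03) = -8.12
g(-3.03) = 3.24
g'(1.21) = 8.84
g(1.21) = 4.77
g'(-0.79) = 0.84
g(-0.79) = -4.91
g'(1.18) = 8.72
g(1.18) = 4.50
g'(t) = 4*t + 4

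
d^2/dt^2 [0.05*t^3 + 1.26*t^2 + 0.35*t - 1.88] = 0.3*t + 2.52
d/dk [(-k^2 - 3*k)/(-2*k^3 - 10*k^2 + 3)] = (-2*k^2*(k + 3)*(3*k + 10) + (2*k + 3)*(2*k^3 + 10*k^2 - 3))/(2*k^3 + 10*k^2 - 3)^2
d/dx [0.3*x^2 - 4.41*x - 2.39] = 0.6*x - 4.41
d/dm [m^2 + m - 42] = 2*m + 1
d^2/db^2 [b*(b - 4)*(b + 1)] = 6*b - 6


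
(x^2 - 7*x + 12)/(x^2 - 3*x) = (x - 4)/x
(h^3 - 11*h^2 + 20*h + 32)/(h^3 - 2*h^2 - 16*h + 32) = (h^2 - 7*h - 8)/(h^2 + 2*h - 8)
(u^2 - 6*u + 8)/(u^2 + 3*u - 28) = (u - 2)/(u + 7)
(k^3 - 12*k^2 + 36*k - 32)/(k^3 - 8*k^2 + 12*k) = (k^2 - 10*k + 16)/(k*(k - 6))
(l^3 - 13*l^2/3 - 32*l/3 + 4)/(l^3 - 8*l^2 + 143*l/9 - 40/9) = 3*(l^2 - 4*l - 12)/(3*l^2 - 23*l + 40)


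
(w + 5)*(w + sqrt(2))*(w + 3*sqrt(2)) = w^3 + 5*w^2 + 4*sqrt(2)*w^2 + 6*w + 20*sqrt(2)*w + 30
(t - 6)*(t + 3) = t^2 - 3*t - 18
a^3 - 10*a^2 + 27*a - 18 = (a - 6)*(a - 3)*(a - 1)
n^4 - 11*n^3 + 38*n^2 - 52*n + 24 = (n - 6)*(n - 2)^2*(n - 1)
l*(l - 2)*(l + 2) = l^3 - 4*l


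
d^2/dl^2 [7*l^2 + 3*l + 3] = 14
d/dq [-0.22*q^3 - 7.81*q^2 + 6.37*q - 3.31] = -0.66*q^2 - 15.62*q + 6.37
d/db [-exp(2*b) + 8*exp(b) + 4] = 2*(4 - exp(b))*exp(b)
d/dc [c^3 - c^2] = c*(3*c - 2)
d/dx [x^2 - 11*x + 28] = 2*x - 11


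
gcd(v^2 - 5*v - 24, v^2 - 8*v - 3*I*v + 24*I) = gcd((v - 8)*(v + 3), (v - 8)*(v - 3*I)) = v - 8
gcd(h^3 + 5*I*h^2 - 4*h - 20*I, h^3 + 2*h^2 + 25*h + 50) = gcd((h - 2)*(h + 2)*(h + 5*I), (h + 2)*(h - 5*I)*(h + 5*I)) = h^2 + h*(2 + 5*I) + 10*I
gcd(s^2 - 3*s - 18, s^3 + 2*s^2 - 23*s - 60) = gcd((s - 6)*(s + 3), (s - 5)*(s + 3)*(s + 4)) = s + 3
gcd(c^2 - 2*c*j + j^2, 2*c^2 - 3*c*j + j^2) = c - j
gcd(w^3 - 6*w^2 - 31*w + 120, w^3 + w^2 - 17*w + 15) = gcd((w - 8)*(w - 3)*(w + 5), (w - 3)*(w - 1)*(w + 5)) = w^2 + 2*w - 15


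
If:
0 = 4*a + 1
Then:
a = -1/4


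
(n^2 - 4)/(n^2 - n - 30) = (4 - n^2)/(-n^2 + n + 30)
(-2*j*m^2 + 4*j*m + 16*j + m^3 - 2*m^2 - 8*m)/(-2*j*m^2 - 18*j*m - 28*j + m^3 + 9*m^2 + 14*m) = (m - 4)/(m + 7)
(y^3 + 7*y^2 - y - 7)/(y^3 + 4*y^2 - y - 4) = (y + 7)/(y + 4)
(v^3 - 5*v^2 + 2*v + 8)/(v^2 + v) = v - 6 + 8/v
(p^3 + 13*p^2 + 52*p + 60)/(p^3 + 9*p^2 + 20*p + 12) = (p + 5)/(p + 1)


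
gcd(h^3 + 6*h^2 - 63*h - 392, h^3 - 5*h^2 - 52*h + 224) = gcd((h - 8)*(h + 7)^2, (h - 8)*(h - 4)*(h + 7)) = h^2 - h - 56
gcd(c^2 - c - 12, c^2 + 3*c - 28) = c - 4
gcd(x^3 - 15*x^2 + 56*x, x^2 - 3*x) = x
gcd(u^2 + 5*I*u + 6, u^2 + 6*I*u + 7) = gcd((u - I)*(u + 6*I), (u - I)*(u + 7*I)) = u - I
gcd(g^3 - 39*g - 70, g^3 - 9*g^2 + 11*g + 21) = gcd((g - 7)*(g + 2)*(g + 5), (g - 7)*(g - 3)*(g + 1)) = g - 7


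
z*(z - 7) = z^2 - 7*z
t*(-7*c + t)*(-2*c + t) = 14*c^2*t - 9*c*t^2 + t^3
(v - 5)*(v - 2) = v^2 - 7*v + 10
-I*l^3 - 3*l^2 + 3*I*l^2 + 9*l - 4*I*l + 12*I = (l - 3)*(l - 4*I)*(-I*l + 1)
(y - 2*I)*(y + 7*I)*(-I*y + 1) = -I*y^3 + 6*y^2 - 9*I*y + 14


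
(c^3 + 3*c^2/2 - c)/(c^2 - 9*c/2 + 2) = c*(c + 2)/(c - 4)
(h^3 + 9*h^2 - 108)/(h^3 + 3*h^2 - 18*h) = (h + 6)/h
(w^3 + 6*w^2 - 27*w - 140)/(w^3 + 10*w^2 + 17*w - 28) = (w - 5)/(w - 1)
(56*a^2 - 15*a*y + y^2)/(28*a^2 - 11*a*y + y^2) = (-8*a + y)/(-4*a + y)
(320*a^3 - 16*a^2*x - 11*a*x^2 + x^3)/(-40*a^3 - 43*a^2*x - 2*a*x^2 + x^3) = (-8*a + x)/(a + x)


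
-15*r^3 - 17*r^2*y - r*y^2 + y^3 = (-5*r + y)*(r + y)*(3*r + y)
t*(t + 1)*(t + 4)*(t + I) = t^4 + 5*t^3 + I*t^3 + 4*t^2 + 5*I*t^2 + 4*I*t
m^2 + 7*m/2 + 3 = (m + 3/2)*(m + 2)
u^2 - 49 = (u - 7)*(u + 7)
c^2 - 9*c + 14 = (c - 7)*(c - 2)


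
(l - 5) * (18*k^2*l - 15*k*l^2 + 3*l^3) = 18*k^2*l^2 - 90*k^2*l - 15*k*l^3 + 75*k*l^2 + 3*l^4 - 15*l^3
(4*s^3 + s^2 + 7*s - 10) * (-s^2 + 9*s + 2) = -4*s^5 + 35*s^4 + 10*s^3 + 75*s^2 - 76*s - 20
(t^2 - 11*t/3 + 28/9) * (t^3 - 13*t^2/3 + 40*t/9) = t^5 - 8*t^4 + 211*t^3/9 - 268*t^2/9 + 1120*t/81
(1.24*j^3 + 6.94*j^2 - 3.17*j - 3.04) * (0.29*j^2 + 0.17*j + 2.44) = 0.3596*j^5 + 2.2234*j^4 + 3.2861*j^3 + 15.5131*j^2 - 8.2516*j - 7.4176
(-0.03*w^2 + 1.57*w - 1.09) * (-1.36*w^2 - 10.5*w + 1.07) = 0.0408*w^4 - 1.8202*w^3 - 15.0347*w^2 + 13.1249*w - 1.1663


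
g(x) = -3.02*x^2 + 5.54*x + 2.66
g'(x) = 5.54 - 6.04*x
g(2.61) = -3.45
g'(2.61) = -10.22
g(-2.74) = -35.19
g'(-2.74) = 22.09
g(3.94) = -22.39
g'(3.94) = -18.26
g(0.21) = 3.69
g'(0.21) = 4.27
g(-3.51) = -53.99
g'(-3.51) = 26.74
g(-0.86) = -4.34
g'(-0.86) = 10.73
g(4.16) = -26.56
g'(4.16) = -19.59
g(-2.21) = -24.33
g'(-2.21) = 18.89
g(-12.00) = -498.70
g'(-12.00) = 78.02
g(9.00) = -192.10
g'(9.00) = -48.82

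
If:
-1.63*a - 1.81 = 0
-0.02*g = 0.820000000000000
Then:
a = -1.11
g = -41.00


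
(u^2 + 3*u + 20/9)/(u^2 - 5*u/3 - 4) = (u + 5/3)/(u - 3)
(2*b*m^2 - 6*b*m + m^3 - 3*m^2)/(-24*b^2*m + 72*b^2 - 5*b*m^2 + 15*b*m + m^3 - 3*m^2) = m*(-2*b - m)/(24*b^2 + 5*b*m - m^2)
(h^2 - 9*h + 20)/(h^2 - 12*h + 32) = (h - 5)/(h - 8)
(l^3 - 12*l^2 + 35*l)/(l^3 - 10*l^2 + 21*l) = (l - 5)/(l - 3)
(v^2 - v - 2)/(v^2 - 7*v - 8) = (v - 2)/(v - 8)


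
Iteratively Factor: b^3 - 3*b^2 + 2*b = (b - 2)*(b^2 - b) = (b - 2)*(b - 1)*(b)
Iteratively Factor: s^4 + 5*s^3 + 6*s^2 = (s)*(s^3 + 5*s^2 + 6*s) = s*(s + 3)*(s^2 + 2*s) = s*(s + 2)*(s + 3)*(s)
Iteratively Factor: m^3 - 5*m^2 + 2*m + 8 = (m - 4)*(m^2 - m - 2) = (m - 4)*(m + 1)*(m - 2)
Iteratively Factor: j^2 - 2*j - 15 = (j - 5)*(j + 3)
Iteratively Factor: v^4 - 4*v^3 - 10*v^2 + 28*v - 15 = (v - 5)*(v^3 + v^2 - 5*v + 3) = (v - 5)*(v - 1)*(v^2 + 2*v - 3) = (v - 5)*(v - 1)*(v + 3)*(v - 1)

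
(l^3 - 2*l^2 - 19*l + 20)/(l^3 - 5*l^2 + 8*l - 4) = (l^2 - l - 20)/(l^2 - 4*l + 4)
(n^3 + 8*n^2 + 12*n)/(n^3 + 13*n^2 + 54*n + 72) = n*(n + 2)/(n^2 + 7*n + 12)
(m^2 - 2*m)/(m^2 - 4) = m/(m + 2)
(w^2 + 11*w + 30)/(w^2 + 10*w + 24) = (w + 5)/(w + 4)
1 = 1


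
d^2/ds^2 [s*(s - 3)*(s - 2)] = 6*s - 10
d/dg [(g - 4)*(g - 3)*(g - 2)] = 3*g^2 - 18*g + 26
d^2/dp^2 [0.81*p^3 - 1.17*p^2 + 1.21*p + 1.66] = 4.86*p - 2.34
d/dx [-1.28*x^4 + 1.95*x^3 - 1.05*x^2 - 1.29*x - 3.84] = -5.12*x^3 + 5.85*x^2 - 2.1*x - 1.29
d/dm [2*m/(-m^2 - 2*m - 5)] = 2*(m^2 - 5)/(m^4 + 4*m^3 + 14*m^2 + 20*m + 25)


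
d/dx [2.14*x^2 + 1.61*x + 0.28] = 4.28*x + 1.61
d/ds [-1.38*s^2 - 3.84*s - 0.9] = -2.76*s - 3.84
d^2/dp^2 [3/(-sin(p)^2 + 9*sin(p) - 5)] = 3*(4*sin(p)^4 - 27*sin(p)^3 + 55*sin(p)^2 + 99*sin(p) - 152)/(sin(p)^2 - 9*sin(p) + 5)^3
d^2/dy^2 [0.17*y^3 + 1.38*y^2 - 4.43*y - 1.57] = 1.02*y + 2.76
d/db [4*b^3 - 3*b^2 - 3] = 6*b*(2*b - 1)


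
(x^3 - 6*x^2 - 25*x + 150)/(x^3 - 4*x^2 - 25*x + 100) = (x - 6)/(x - 4)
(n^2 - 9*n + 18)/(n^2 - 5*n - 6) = (n - 3)/(n + 1)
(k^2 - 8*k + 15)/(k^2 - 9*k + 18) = (k - 5)/(k - 6)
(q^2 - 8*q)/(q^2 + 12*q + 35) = q*(q - 8)/(q^2 + 12*q + 35)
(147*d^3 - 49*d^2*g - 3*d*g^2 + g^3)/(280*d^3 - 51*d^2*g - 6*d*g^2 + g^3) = (21*d^2 - 10*d*g + g^2)/(40*d^2 - 13*d*g + g^2)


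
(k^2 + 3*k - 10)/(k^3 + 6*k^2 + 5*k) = (k - 2)/(k*(k + 1))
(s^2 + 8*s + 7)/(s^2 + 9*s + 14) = (s + 1)/(s + 2)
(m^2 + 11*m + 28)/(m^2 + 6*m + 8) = (m + 7)/(m + 2)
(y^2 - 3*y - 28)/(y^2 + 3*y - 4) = (y - 7)/(y - 1)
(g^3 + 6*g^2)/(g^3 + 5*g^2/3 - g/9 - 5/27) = 27*g^2*(g + 6)/(27*g^3 + 45*g^2 - 3*g - 5)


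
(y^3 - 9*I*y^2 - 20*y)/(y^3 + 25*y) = (y - 4*I)/(y + 5*I)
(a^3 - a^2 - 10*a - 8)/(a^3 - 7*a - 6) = (a - 4)/(a - 3)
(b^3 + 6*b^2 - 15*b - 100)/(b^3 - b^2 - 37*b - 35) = (b^2 + b - 20)/(b^2 - 6*b - 7)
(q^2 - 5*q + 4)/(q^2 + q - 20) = (q - 1)/(q + 5)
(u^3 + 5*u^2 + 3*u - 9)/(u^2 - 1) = (u^2 + 6*u + 9)/(u + 1)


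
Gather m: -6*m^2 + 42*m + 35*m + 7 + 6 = -6*m^2 + 77*m + 13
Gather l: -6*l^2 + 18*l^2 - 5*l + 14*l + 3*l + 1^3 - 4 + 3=12*l^2 + 12*l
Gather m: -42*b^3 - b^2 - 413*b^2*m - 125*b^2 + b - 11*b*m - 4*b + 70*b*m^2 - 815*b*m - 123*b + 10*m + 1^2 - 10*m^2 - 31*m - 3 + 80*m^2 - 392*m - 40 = -42*b^3 - 126*b^2 - 126*b + m^2*(70*b + 70) + m*(-413*b^2 - 826*b - 413) - 42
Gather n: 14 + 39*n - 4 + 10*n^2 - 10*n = 10*n^2 + 29*n + 10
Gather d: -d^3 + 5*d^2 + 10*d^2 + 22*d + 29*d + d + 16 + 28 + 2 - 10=-d^3 + 15*d^2 + 52*d + 36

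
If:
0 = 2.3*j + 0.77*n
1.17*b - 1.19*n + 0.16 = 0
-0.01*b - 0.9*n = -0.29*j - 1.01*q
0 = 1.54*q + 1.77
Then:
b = -1.31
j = 0.39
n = -1.15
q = -1.15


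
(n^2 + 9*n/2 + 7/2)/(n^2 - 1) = (n + 7/2)/(n - 1)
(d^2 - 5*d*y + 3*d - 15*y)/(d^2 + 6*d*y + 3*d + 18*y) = (d - 5*y)/(d + 6*y)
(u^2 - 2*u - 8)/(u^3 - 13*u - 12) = (u + 2)/(u^2 + 4*u + 3)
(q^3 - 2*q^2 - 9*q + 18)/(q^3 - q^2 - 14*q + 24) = (q + 3)/(q + 4)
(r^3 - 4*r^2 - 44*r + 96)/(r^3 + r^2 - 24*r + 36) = (r - 8)/(r - 3)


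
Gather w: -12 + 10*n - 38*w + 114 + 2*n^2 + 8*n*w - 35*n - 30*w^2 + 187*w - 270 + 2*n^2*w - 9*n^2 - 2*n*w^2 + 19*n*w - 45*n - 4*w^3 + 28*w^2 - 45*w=-7*n^2 - 70*n - 4*w^3 + w^2*(-2*n - 2) + w*(2*n^2 + 27*n + 104) - 168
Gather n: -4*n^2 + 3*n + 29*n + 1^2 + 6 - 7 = -4*n^2 + 32*n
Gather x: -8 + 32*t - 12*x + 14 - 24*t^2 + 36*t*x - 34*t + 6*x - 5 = -24*t^2 - 2*t + x*(36*t - 6) + 1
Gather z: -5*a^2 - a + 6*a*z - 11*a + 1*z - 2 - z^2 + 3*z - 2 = -5*a^2 - 12*a - z^2 + z*(6*a + 4) - 4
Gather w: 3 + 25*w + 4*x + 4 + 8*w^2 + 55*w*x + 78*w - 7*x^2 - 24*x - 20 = 8*w^2 + w*(55*x + 103) - 7*x^2 - 20*x - 13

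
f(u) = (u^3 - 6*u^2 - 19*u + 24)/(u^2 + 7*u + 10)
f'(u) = (-2*u - 7)*(u^3 - 6*u^2 - 19*u + 24)/(u^2 + 7*u + 10)^2 + (3*u^2 - 12*u - 19)/(u^2 + 7*u + 10) = (u^4 + 14*u^3 + 7*u^2 - 168*u - 358)/(u^4 + 14*u^3 + 69*u^2 + 140*u + 100)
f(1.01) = -0.02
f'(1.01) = -1.54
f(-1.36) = 15.55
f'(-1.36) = -27.34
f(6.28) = -0.90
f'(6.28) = 0.45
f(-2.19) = -49.32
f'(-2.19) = -282.59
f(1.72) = -0.85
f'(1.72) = -0.87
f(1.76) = -0.89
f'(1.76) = -0.85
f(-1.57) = 23.85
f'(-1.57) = -57.50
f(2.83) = -1.46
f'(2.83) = -0.28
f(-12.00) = -33.43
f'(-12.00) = -0.16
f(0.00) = 2.40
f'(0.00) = -3.58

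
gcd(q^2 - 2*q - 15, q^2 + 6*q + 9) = q + 3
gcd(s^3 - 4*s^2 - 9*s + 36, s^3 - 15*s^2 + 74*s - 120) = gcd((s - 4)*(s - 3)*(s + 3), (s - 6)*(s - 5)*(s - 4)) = s - 4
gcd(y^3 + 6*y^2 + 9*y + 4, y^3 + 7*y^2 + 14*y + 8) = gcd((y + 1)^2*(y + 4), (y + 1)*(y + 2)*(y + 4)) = y^2 + 5*y + 4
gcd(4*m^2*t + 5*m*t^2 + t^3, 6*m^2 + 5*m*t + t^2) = 1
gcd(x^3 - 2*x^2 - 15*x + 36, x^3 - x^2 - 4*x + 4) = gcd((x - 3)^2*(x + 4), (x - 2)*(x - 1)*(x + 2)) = 1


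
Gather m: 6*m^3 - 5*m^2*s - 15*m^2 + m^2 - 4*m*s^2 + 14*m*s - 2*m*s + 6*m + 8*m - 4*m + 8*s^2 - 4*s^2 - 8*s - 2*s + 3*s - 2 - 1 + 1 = 6*m^3 + m^2*(-5*s - 14) + m*(-4*s^2 + 12*s + 10) + 4*s^2 - 7*s - 2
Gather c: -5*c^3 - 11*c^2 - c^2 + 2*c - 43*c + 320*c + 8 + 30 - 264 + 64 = -5*c^3 - 12*c^2 + 279*c - 162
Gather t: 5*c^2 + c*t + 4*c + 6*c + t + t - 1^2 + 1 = 5*c^2 + 10*c + t*(c + 2)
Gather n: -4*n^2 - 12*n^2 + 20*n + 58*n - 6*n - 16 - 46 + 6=-16*n^2 + 72*n - 56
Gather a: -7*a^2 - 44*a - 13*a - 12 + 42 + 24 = -7*a^2 - 57*a + 54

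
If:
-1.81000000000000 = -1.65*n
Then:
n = 1.10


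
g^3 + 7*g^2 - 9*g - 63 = (g - 3)*(g + 3)*(g + 7)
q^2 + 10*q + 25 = (q + 5)^2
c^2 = c^2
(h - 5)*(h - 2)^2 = h^3 - 9*h^2 + 24*h - 20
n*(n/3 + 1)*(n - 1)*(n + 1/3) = n^4/3 + 7*n^3/9 - 7*n^2/9 - n/3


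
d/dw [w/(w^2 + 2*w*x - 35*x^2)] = (w^2 + 2*w*x - 2*w*(w + x) - 35*x^2)/(w^2 + 2*w*x - 35*x^2)^2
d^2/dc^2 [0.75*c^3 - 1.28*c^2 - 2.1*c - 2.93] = 4.5*c - 2.56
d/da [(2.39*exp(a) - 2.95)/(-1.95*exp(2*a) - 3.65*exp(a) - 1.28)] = (4.6605*exp(2*a) - 11.505*exp(a) - 13.8267)*exp(a)/(3.8025*exp(4*a) + 14.235*exp(3*a) + 18.3145*exp(2*a) + 9.344*exp(a) + 1.6384)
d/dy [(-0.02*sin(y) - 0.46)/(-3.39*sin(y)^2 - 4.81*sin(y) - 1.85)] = (-3.1188*sin(y) + 0.0339*cos(2*y) - 2.2095)*cos(y)/(3.39*sin(y)^2 + 4.81*sin(y) + 1.85)^2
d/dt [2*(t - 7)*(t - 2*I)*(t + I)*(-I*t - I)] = -8*I*t^3 + t^2*(-6 + 36*I) + t*(24 + 20*I) + 14 + 24*I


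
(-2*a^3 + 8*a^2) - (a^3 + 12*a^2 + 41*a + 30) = -3*a^3 - 4*a^2 - 41*a - 30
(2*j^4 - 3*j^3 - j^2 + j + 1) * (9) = 18*j^4 - 27*j^3 - 9*j^2 + 9*j + 9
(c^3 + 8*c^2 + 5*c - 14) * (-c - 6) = -c^4 - 14*c^3 - 53*c^2 - 16*c + 84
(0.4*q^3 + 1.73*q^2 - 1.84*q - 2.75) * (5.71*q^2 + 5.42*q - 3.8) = 2.284*q^5 + 12.0463*q^4 - 2.6498*q^3 - 32.2493*q^2 - 7.913*q + 10.45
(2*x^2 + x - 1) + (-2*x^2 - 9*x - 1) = -8*x - 2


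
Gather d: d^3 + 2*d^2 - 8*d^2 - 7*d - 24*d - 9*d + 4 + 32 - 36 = d^3 - 6*d^2 - 40*d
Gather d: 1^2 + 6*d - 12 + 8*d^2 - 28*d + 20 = 8*d^2 - 22*d + 9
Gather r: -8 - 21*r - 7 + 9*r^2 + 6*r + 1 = 9*r^2 - 15*r - 14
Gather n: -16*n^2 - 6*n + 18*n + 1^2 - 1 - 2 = -16*n^2 + 12*n - 2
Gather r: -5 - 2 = -7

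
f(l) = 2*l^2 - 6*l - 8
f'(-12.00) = -54.00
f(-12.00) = 352.00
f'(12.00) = 42.00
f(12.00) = 208.00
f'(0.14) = -5.44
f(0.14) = -8.80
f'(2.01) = 2.04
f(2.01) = -11.98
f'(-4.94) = -25.76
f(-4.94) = 70.45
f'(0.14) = -5.44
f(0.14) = -8.80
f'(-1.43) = -11.72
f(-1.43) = 4.67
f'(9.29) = 31.16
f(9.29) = 108.87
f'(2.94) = 5.76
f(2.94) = -8.35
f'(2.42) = 3.68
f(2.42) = -10.81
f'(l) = 4*l - 6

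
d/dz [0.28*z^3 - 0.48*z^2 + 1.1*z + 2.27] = 0.84*z^2 - 0.96*z + 1.1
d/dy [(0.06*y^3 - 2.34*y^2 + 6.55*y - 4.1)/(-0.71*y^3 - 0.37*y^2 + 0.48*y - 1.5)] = (-1.6836*y^4 + 9.3586*y^3 - 7.7027*y^2 + 3.986*y - 7.857)/(0.5041*y^6 + 0.5254*y^5 - 0.5447*y^4 + 1.7748*y^3 + 1.3404*y^2 - 1.44*y + 2.25)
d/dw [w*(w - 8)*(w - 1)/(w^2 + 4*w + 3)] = (w^4 + 8*w^3 - 35*w^2 - 54*w + 24)/(w^4 + 8*w^3 + 22*w^2 + 24*w + 9)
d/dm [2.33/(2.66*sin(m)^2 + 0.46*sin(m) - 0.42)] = -(12.3956*sin(m) + 1.0718)*cos(m)/(2.66*sin(m)^2 + 0.46*sin(m) - 0.42)^2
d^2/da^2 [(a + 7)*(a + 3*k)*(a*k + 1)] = 6*a*k + 6*k^2 + 14*k + 2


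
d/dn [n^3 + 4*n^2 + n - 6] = 3*n^2 + 8*n + 1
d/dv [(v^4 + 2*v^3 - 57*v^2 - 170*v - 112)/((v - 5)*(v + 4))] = (2*v^5 - v^4 - 84*v^3 + 107*v^2 + 2504*v + 3288)/(v^4 - 2*v^3 - 39*v^2 + 40*v + 400)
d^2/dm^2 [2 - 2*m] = 0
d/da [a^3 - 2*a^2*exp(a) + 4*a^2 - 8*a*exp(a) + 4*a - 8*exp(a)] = -2*a^2*exp(a) + 3*a^2 - 12*a*exp(a) + 8*a - 16*exp(a) + 4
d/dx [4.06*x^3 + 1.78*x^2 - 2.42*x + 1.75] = 12.18*x^2 + 3.56*x - 2.42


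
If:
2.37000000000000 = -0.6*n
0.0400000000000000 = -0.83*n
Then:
No Solution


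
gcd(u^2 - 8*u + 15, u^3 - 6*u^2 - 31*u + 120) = u - 3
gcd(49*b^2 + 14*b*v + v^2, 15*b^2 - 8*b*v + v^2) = 1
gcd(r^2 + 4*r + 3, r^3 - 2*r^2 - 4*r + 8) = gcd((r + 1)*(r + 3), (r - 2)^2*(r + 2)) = 1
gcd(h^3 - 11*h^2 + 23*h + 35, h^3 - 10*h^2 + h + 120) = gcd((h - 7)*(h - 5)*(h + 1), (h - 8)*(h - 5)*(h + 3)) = h - 5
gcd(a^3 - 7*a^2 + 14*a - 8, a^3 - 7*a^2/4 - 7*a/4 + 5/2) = a^2 - 3*a + 2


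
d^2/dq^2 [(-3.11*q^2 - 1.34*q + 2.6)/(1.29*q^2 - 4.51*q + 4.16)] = (-40.647126*q^3 + 126.096984*q^2 - 47.613384*q - 80.05868)/(2.146689*q^6 - 22.515273*q^5 + 99.484155*q^4 - 236.948635*q^3 + 320.81712*q^2 - 234.144768*q + 71.991296)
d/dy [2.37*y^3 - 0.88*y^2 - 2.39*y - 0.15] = 7.11*y^2 - 1.76*y - 2.39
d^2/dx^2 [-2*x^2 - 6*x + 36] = -4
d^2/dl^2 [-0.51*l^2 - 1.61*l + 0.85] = -1.02000000000000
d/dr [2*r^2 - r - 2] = 4*r - 1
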